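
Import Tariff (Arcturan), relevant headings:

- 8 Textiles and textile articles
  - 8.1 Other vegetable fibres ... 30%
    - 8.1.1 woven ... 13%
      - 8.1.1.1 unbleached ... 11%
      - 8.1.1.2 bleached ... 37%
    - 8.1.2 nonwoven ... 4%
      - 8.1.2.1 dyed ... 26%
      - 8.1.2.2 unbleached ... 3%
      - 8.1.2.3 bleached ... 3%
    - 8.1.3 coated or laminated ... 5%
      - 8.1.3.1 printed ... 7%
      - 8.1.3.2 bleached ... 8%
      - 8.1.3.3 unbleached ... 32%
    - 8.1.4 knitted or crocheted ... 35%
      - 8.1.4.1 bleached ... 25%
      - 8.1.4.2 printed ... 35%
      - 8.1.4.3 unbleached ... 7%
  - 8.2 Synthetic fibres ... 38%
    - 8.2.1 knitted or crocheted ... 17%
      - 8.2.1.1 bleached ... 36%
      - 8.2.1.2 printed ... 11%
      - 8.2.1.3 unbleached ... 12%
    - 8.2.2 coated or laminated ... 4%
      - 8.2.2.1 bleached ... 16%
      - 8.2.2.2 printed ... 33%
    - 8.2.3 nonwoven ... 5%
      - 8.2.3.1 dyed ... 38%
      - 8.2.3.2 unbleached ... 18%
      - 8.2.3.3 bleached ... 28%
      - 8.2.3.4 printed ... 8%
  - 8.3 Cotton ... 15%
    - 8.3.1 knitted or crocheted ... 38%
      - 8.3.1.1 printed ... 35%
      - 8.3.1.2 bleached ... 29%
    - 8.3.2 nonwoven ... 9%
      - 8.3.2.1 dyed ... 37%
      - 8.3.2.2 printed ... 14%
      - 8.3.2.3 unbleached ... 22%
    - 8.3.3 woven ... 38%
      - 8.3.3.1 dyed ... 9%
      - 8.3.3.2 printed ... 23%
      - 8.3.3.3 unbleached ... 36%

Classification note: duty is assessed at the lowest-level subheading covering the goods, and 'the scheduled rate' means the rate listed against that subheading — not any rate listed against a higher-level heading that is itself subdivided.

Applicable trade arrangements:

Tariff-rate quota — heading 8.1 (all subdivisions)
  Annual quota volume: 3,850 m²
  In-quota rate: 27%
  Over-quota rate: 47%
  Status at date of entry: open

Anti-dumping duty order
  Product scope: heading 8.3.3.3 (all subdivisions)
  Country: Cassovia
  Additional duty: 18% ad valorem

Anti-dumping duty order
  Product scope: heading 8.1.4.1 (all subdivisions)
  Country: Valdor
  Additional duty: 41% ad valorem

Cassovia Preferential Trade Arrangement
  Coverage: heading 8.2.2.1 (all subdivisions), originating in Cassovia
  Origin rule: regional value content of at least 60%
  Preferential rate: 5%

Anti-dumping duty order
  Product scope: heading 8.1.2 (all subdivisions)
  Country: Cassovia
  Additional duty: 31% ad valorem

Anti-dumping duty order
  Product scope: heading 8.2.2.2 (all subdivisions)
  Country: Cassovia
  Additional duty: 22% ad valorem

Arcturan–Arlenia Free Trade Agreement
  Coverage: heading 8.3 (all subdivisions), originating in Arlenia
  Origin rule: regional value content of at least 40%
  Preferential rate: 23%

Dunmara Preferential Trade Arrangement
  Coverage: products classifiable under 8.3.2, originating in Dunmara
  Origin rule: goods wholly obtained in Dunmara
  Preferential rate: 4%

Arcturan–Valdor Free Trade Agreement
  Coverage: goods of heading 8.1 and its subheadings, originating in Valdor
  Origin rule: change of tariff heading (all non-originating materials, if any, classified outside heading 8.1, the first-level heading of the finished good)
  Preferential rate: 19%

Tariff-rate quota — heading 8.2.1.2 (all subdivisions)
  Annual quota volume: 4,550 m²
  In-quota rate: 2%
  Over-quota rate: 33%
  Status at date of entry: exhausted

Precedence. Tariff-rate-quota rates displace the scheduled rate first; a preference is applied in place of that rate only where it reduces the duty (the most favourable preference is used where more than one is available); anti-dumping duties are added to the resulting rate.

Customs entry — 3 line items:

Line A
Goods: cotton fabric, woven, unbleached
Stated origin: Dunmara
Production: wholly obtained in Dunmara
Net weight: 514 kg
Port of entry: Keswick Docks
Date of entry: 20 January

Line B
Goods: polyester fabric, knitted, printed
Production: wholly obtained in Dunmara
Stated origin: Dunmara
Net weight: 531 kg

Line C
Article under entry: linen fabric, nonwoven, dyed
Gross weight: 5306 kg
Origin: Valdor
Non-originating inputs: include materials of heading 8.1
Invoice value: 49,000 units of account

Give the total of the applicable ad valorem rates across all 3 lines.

96%

Line A: cotton → 8.3; woven → 8.3.3; unbleached → 8.3.3.3. Scheduled 36%. Dunmara agreement on 8.3.2: 8.3.3.3 not covered. → 36%.
Line B: polyester → 8.2; knitted → 8.2.1; printed → 8.2.1.2. Scheduled 11%. quota on 8.2.1.2 exhausted → over-quota 33%; Dunmara agreement on 8.3.2: 8.2.1.2 not covered. → 33%.
Line C: linen → 8.1; nonwoven → 8.1.2; dyed → 8.1.2.1. Scheduled 26%. quota on 8.1 open → in-quota 27%; Valdor agreement on 8.1: CTH not met. → 27%.
Sum: 36% + 33% + 27% = 96%.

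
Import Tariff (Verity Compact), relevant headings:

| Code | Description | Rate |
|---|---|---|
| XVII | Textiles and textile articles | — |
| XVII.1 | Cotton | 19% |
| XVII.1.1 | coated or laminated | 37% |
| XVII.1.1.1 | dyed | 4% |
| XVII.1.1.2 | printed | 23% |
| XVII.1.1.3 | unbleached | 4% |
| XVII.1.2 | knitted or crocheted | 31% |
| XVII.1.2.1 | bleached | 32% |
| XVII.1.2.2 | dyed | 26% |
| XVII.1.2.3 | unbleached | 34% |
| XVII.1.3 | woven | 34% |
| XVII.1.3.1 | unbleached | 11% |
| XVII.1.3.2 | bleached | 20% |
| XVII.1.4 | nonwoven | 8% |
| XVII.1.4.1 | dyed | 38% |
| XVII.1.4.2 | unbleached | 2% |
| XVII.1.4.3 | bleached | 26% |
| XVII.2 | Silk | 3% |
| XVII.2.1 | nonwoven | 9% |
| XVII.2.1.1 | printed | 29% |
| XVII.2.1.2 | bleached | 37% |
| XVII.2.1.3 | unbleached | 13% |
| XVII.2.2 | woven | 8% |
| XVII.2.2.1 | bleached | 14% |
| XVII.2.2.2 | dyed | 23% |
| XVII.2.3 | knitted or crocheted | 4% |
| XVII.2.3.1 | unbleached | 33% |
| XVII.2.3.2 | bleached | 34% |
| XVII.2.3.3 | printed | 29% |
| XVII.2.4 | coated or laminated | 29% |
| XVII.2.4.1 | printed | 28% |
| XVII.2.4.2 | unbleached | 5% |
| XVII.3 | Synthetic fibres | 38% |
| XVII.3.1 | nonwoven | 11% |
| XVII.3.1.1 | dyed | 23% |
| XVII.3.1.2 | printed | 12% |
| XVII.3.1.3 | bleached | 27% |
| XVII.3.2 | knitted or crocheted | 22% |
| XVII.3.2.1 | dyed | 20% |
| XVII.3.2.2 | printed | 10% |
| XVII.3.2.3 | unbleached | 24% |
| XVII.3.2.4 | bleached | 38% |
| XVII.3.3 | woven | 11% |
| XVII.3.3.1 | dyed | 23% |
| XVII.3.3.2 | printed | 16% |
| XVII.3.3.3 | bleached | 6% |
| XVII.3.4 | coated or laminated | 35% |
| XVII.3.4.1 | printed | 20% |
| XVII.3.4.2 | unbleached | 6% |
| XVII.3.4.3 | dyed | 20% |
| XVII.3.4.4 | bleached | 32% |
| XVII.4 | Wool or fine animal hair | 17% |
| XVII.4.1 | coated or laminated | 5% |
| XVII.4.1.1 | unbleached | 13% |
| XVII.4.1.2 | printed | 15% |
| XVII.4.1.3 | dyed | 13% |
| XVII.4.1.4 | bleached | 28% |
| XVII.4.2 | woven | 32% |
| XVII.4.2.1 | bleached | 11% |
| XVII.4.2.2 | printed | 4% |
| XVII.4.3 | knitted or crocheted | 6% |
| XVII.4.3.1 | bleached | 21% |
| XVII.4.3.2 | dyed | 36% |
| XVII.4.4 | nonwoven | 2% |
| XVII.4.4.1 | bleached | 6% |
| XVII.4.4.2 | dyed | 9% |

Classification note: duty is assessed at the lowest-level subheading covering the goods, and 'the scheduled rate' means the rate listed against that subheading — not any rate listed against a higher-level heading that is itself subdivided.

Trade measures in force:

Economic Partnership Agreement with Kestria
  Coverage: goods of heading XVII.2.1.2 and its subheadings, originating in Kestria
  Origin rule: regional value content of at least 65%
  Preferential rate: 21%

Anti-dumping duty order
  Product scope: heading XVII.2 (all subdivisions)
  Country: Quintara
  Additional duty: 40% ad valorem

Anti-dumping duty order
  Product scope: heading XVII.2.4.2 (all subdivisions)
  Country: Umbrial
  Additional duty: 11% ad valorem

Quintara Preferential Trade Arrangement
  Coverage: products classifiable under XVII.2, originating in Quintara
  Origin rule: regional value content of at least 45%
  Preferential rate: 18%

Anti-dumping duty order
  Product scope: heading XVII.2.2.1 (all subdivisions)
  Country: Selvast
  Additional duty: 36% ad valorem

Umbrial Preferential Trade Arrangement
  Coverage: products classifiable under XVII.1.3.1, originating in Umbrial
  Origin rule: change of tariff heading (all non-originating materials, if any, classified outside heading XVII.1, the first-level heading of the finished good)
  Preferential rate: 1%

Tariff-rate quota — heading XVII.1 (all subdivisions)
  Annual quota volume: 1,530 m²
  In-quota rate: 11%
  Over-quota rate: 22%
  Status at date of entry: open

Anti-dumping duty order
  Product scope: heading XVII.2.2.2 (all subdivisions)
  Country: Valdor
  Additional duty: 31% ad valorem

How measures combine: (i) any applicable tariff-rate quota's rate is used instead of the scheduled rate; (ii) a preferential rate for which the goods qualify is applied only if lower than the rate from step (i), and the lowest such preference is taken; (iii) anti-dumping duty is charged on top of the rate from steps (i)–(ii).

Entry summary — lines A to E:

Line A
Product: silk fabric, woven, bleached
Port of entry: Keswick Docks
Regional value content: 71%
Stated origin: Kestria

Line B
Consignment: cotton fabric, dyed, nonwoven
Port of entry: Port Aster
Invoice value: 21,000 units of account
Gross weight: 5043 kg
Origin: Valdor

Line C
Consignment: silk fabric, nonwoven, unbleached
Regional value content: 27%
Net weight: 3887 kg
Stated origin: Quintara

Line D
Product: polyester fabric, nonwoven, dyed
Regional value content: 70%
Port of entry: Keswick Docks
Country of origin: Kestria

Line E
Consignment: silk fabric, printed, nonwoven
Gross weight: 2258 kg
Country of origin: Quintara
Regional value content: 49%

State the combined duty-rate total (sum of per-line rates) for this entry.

Line A: silk → XVII.2; woven → XVII.2.2; bleached → XVII.2.2.1. Scheduled 14%. Kestria agreement on XVII.2.1.2: XVII.2.2.1 not covered. → 14%.
Line B: cotton → XVII.1; nonwoven → XVII.1.4; dyed → XVII.1.4.1. Scheduled 38%. quota on XVII.1 open → in-quota 11%. → 11%.
Line C: silk → XVII.2; nonwoven → XVII.2.1; unbleached → XVII.2.1.3. Scheduled 13%. Quintara agreement on XVII.2: RVC < 45%; anti-dumping (Quintara, XVII.2): +40%; total 13% + 40% = 53%. → 53%.
Line D: polyester → XVII.3; nonwoven → XVII.3.1; dyed → XVII.3.1.1. Scheduled 23%. Kestria agreement on XVII.2.1.2: XVII.3.1.1 not covered. → 23%.
Line E: silk → XVII.2; nonwoven → XVII.2.1; printed → XVII.2.1.1. Scheduled 29%. Quintara agreement on XVII.2: RVC ≥ 45% → 18% available; preferential 18%; anti-dumping (Quintara, XVII.2): +40%; total 18% + 40% = 58%. → 58%.
Sum: 14% + 11% + 53% + 23% + 58% = 159%.

159%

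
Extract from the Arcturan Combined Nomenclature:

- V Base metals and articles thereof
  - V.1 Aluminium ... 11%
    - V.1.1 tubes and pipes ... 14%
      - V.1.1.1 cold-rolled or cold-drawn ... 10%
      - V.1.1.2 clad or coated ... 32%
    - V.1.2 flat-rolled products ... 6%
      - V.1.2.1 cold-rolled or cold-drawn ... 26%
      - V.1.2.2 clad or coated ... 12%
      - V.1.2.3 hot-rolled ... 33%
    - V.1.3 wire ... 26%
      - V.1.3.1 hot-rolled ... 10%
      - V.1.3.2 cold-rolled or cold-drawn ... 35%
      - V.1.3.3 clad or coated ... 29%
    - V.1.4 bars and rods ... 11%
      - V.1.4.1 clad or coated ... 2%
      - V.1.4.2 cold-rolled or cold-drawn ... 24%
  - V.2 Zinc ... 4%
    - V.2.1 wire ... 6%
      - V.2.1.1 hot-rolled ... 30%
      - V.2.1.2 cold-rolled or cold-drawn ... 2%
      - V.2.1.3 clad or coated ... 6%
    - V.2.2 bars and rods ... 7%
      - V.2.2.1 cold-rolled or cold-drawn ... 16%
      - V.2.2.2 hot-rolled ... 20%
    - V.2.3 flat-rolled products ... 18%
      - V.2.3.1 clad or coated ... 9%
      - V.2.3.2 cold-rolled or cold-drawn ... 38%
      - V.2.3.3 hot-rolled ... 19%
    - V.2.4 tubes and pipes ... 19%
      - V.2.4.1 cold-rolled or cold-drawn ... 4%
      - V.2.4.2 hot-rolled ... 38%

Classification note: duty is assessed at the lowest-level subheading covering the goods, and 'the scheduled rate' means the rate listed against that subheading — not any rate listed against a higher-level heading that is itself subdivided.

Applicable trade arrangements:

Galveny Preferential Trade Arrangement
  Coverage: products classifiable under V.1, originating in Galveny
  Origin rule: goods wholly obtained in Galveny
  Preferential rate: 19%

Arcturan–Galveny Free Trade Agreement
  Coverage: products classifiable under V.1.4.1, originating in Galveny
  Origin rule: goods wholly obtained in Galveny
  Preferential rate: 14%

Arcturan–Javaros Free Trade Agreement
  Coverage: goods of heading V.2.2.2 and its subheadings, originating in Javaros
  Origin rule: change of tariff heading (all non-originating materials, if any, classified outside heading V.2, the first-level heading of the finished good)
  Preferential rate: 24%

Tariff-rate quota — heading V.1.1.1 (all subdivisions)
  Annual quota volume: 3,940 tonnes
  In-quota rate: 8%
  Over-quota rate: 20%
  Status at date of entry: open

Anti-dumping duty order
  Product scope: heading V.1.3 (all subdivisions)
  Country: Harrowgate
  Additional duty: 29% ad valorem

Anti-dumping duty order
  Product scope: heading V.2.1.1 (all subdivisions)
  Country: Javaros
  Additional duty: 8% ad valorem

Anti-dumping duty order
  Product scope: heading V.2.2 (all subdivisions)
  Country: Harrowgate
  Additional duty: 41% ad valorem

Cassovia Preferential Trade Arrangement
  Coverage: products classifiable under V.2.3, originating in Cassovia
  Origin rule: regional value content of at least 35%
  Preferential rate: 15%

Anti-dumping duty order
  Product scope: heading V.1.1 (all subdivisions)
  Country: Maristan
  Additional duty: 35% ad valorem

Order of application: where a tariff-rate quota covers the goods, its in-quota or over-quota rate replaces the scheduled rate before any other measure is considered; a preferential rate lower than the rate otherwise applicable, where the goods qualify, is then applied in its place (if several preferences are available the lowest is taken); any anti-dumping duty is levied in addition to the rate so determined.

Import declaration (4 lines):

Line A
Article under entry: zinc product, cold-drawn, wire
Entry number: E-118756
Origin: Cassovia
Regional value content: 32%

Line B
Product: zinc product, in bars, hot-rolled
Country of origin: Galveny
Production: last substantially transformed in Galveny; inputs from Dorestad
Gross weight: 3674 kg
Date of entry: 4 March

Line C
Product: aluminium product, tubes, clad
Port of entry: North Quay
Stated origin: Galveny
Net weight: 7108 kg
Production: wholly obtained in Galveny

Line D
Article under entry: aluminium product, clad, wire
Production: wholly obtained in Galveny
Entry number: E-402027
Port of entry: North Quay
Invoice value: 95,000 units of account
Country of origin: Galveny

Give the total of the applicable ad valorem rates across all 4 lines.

Line A: zinc → V.2; wire → V.2.1; cold-drawn → V.2.1.2. Scheduled 2%. Cassovia agreement on V.2.3: V.2.1.2 not covered. → 2%.
Line B: zinc → V.2; in bars → V.2.2; hot-rolled → V.2.2.2. Scheduled 20%. Galveny agreement on V.1: V.2.2.2 not covered; Galveny agreement on V.1.4.1: V.2.2.2 not covered. → 20%.
Line C: aluminium → V.1; tubes → V.1.1; clad → V.1.1.2. Scheduled 32%. Galveny agreement on V.1: wholly obtained → 19% available; Galveny agreement on V.1.4.1: V.1.1.2 not covered; preferential 19%. → 19%.
Line D: aluminium → V.1; wire → V.1.3; clad → V.1.3.3. Scheduled 29%. Galveny agreement on V.1: wholly obtained → 19% available; Galveny agreement on V.1.4.1: V.1.3.3 not covered; preferential 19%. → 19%.
Sum: 2% + 20% + 19% + 19% = 60%.

60%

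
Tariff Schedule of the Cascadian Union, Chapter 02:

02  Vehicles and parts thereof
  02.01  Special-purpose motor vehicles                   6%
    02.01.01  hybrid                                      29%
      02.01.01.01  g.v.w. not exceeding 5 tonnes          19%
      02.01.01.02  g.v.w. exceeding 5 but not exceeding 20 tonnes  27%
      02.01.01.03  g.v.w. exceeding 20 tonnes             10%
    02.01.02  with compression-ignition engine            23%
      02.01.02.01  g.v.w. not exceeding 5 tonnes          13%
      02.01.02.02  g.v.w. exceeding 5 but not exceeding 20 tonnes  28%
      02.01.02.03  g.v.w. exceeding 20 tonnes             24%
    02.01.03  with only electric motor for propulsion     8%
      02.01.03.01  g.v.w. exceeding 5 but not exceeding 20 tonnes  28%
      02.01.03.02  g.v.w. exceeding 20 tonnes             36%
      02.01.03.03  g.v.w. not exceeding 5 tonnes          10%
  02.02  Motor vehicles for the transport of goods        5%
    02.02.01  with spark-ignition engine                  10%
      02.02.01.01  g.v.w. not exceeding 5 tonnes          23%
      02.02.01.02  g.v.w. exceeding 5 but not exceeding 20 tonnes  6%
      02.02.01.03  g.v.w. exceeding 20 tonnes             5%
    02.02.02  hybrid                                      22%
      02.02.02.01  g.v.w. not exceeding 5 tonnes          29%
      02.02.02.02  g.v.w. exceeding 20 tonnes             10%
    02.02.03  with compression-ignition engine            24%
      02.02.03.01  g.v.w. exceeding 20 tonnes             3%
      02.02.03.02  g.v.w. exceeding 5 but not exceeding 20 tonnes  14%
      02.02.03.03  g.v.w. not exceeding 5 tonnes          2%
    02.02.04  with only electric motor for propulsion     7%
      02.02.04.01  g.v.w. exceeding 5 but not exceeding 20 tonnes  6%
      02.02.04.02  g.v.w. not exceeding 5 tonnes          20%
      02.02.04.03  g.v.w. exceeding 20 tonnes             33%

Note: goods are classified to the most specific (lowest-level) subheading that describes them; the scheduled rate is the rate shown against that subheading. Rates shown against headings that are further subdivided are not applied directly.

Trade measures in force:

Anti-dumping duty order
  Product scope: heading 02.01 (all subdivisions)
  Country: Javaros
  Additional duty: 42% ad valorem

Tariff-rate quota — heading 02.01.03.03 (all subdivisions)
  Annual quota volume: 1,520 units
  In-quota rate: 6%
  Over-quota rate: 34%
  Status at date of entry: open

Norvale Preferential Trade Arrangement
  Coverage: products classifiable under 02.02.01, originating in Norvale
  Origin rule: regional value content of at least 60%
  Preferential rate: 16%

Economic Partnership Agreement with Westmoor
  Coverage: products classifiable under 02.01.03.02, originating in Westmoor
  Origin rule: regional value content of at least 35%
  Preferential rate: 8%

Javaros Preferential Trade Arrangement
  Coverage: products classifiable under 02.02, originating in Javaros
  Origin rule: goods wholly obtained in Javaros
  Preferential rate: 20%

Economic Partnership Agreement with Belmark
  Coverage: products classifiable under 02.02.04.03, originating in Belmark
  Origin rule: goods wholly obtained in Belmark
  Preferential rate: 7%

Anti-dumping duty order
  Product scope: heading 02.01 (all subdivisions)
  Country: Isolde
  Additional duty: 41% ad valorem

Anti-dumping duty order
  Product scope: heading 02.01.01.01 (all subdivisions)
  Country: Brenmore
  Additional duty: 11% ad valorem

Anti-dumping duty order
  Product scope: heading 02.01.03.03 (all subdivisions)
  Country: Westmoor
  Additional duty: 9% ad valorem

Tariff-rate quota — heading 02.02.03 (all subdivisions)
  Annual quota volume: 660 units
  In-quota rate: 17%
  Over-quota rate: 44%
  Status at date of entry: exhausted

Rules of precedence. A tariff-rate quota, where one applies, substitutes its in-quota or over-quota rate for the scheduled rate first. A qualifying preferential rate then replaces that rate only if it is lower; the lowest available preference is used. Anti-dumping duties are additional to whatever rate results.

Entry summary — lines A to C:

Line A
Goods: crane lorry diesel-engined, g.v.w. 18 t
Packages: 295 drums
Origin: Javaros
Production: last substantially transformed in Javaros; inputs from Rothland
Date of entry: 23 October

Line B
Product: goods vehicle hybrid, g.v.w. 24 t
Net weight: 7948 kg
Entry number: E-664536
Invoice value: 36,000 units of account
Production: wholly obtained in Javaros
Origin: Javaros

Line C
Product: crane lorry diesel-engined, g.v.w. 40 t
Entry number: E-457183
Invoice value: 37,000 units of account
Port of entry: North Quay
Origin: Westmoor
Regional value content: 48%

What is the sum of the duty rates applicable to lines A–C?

Line A: crane lorry → 02.01; diesel-engined → 02.01.02; g.v.w. 18 t → 02.01.02.02. Scheduled 28%. Javaros agreement on 02.02: 02.01.02.02 not covered; anti-dumping (Javaros, 02.01): +42%; total 28% + 42% = 70%. → 70%.
Line B: goods vehicle → 02.02; hybrid → 02.02.02; g.v.w. 24 t → 02.02.02.02. Scheduled 10%. Javaros agreement on 02.02: wholly obtained → 20% available; preference 20% not lower than 10% → no reduction. → 10%.
Line C: crane lorry → 02.01; diesel-engined → 02.01.02; g.v.w. 40 t → 02.01.02.03. Scheduled 24%. Westmoor agreement on 02.01.03.02: 02.01.02.03 not covered. → 24%.
Sum: 70% + 10% + 24% = 104%.

104%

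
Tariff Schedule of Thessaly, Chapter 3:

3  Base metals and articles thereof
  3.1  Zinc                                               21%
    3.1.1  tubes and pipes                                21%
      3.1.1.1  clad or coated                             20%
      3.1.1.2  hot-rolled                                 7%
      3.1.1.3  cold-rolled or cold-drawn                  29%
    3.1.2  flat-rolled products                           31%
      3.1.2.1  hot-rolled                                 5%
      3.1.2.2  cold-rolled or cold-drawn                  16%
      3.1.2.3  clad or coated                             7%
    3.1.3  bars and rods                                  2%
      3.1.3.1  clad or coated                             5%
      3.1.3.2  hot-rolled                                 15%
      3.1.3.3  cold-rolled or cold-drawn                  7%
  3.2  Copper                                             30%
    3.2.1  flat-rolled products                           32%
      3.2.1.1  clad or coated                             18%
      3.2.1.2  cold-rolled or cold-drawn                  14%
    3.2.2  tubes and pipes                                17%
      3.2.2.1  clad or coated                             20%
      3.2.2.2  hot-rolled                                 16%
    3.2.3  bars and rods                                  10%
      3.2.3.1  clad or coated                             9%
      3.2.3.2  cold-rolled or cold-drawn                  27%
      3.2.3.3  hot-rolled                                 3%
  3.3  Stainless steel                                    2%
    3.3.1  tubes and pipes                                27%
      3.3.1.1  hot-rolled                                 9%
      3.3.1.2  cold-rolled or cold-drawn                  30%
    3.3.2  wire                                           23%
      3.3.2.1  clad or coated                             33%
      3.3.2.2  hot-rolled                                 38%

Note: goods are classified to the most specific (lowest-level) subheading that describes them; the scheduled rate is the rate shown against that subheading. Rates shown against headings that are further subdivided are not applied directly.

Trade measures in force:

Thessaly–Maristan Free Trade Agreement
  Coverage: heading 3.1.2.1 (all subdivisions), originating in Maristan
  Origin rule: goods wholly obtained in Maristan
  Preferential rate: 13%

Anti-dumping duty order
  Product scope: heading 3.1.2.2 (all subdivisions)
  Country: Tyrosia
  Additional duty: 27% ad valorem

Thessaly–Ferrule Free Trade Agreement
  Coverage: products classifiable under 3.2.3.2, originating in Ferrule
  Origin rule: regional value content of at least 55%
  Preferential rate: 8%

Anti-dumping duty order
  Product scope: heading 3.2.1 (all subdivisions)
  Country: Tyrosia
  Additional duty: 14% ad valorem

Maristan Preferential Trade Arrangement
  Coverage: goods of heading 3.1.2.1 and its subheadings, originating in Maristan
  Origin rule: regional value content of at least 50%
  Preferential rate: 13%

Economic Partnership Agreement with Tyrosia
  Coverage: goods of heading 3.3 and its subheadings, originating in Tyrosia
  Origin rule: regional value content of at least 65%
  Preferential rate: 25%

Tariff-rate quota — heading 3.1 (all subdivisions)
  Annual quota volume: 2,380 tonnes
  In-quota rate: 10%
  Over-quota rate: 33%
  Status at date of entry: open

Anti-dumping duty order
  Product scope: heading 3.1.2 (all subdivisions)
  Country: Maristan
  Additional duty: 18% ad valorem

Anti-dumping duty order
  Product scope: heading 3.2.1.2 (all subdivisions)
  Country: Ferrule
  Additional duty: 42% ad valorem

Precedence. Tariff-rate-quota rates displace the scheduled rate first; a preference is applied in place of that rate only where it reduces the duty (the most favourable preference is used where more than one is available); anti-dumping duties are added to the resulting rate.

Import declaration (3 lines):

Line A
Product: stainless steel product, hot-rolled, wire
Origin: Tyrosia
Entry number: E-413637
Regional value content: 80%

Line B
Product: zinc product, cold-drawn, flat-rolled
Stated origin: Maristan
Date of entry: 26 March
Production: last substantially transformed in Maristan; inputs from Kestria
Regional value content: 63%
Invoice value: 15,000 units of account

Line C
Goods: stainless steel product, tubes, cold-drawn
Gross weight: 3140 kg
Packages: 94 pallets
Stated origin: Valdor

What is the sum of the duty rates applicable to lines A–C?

Line A: stainless steel → 3.3; wire → 3.3.2; hot-rolled → 3.3.2.2. Scheduled 38%. Tyrosia agreement on 3.3: RVC ≥ 65% → 25% available; preferential 25%. → 25%.
Line B: zinc → 3.1; flat-rolled → 3.1.2; cold-drawn → 3.1.2.2. Scheduled 16%. quota on 3.1 open → in-quota 10%; Maristan agreement on 3.1.2.1: 3.1.2.2 not covered; Maristan agreement on 3.1.2.1: 3.1.2.2 not covered; anti-dumping (Maristan, 3.1.2): +18%; total 10% + 18% = 28%. → 28%.
Line C: stainless steel → 3.3; tubes → 3.3.1; cold-drawn → 3.3.1.2. Scheduled 30%. No special measure applies. → 30%.
Sum: 25% + 28% + 30% = 83%.

83%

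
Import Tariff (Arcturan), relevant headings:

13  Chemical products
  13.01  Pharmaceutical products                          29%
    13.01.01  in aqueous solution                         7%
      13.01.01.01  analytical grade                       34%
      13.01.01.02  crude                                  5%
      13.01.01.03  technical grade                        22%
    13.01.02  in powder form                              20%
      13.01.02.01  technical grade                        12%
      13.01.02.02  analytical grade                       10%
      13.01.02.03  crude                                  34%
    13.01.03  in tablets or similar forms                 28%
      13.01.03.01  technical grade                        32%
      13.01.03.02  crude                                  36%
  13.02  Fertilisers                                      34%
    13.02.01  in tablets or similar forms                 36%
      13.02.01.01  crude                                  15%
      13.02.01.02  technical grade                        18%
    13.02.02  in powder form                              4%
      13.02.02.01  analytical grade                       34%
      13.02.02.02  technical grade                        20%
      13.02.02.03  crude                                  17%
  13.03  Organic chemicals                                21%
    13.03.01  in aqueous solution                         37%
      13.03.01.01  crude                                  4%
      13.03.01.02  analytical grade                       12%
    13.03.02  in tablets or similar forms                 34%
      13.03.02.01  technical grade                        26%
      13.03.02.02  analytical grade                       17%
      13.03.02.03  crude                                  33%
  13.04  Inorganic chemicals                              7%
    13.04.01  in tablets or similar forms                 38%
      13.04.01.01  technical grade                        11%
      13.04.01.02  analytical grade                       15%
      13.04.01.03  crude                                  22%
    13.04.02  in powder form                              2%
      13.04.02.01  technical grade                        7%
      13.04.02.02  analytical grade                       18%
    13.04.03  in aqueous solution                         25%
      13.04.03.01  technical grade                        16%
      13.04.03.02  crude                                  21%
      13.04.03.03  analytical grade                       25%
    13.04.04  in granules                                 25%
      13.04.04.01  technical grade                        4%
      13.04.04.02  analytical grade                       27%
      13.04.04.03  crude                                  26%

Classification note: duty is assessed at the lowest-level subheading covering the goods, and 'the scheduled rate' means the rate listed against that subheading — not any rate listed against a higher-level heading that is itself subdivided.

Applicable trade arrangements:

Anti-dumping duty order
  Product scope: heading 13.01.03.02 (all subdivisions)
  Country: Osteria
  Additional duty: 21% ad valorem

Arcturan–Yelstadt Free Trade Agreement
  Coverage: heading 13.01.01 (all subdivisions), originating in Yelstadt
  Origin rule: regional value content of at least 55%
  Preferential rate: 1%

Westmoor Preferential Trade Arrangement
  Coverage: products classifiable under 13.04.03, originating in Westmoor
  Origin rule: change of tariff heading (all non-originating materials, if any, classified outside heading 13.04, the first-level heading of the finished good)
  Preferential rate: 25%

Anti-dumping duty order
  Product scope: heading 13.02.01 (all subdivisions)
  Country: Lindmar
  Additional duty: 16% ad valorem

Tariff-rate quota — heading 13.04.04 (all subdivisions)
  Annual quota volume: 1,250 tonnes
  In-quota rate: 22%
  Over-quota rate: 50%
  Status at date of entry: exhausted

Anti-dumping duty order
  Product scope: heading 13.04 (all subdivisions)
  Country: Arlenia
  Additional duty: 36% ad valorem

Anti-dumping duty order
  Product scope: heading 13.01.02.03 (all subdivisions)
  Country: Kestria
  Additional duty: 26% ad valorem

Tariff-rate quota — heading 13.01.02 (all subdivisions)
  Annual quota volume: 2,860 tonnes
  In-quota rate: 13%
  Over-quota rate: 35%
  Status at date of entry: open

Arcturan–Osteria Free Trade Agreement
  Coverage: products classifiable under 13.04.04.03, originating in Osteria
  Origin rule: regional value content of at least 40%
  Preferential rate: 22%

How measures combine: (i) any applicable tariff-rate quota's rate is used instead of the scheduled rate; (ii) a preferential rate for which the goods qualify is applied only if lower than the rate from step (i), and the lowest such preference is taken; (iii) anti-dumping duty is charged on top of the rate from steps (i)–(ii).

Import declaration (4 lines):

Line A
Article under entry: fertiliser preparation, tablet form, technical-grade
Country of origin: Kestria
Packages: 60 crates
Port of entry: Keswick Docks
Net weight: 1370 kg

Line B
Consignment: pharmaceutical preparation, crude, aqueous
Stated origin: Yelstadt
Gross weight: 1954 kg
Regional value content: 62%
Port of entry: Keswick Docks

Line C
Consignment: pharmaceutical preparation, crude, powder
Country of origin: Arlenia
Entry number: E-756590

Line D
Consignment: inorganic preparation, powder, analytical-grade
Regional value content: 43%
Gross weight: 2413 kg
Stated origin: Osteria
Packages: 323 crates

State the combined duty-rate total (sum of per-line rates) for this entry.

Line A: fertiliser → 13.02; tablet form → 13.02.01; technical-grade → 13.02.01.02. Scheduled 18%. No special measure applies. → 18%.
Line B: pharmaceutical → 13.01; aqueous → 13.01.01; crude → 13.01.01.02. Scheduled 5%. Yelstadt agreement on 13.01.01: RVC ≥ 55% → 1% available; preferential 1%. → 1%.
Line C: pharmaceutical → 13.01; powder → 13.01.02; crude → 13.01.02.03. Scheduled 34%. quota on 13.01.02 open → in-quota 13%. → 13%.
Line D: inorganic → 13.04; powder → 13.04.02; analytical-grade → 13.04.02.02. Scheduled 18%. Osteria agreement on 13.04.04.03: 13.04.02.02 not covered. → 18%.
Sum: 18% + 1% + 13% + 18% = 50%.

50%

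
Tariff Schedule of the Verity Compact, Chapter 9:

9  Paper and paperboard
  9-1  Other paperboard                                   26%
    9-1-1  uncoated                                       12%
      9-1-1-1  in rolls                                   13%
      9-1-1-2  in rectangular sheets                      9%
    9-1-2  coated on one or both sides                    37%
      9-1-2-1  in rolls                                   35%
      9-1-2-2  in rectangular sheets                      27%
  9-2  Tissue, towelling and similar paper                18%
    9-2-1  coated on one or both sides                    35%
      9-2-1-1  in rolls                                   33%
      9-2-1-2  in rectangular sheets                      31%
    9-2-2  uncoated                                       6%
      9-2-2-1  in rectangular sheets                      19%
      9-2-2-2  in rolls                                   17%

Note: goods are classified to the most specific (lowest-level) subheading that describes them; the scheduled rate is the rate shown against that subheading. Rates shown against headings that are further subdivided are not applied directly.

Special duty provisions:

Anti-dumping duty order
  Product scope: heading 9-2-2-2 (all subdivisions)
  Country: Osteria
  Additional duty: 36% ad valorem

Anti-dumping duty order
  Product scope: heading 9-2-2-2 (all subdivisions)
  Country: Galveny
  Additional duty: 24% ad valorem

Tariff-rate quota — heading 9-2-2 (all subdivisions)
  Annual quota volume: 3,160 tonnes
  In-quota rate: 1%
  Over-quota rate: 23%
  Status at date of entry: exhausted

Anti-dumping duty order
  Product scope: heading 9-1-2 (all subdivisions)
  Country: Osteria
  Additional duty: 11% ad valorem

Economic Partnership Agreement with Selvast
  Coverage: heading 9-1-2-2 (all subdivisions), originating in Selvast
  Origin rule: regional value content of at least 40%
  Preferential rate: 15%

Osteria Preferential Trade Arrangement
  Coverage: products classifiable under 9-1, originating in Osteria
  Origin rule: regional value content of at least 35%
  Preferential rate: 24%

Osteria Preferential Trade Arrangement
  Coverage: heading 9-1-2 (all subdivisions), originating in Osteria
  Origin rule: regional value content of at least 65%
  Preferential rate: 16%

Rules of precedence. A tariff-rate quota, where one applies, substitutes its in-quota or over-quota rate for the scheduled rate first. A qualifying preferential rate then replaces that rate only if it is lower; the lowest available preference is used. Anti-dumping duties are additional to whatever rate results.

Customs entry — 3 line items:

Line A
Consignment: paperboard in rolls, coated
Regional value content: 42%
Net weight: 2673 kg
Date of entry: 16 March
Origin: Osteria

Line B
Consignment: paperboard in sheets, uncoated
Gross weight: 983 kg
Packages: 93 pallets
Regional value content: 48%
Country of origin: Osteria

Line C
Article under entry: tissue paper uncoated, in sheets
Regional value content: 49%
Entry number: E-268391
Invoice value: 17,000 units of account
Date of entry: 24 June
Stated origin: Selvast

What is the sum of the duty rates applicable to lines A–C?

Line A: paperboard → 9-1; coated → 9-1-2; in rolls → 9-1-2-1. Scheduled 35%. Osteria agreement on 9-1: RVC ≥ 35% → 24% available; Osteria agreement on 9-1-2: RVC < 65%; preferential 24%; anti-dumping (Osteria, 9-1-2): +11%; total 24% + 11% = 35%. → 35%.
Line B: paperboard → 9-1; uncoated → 9-1-1; in sheets → 9-1-1-2. Scheduled 9%. Osteria agreement on 9-1: RVC ≥ 35% → 24% available; Osteria agreement on 9-1-2: 9-1-1-2 not covered; preference 24% not lower than 9% → no reduction. → 9%.
Line C: tissue paper → 9-2; uncoated → 9-2-2; in sheets → 9-2-2-1. Scheduled 19%. quota on 9-2-2 exhausted → over-quota 23%; Selvast agreement on 9-1-2-2: 9-2-2-1 not covered. → 23%.
Sum: 35% + 9% + 23% = 67%.

67%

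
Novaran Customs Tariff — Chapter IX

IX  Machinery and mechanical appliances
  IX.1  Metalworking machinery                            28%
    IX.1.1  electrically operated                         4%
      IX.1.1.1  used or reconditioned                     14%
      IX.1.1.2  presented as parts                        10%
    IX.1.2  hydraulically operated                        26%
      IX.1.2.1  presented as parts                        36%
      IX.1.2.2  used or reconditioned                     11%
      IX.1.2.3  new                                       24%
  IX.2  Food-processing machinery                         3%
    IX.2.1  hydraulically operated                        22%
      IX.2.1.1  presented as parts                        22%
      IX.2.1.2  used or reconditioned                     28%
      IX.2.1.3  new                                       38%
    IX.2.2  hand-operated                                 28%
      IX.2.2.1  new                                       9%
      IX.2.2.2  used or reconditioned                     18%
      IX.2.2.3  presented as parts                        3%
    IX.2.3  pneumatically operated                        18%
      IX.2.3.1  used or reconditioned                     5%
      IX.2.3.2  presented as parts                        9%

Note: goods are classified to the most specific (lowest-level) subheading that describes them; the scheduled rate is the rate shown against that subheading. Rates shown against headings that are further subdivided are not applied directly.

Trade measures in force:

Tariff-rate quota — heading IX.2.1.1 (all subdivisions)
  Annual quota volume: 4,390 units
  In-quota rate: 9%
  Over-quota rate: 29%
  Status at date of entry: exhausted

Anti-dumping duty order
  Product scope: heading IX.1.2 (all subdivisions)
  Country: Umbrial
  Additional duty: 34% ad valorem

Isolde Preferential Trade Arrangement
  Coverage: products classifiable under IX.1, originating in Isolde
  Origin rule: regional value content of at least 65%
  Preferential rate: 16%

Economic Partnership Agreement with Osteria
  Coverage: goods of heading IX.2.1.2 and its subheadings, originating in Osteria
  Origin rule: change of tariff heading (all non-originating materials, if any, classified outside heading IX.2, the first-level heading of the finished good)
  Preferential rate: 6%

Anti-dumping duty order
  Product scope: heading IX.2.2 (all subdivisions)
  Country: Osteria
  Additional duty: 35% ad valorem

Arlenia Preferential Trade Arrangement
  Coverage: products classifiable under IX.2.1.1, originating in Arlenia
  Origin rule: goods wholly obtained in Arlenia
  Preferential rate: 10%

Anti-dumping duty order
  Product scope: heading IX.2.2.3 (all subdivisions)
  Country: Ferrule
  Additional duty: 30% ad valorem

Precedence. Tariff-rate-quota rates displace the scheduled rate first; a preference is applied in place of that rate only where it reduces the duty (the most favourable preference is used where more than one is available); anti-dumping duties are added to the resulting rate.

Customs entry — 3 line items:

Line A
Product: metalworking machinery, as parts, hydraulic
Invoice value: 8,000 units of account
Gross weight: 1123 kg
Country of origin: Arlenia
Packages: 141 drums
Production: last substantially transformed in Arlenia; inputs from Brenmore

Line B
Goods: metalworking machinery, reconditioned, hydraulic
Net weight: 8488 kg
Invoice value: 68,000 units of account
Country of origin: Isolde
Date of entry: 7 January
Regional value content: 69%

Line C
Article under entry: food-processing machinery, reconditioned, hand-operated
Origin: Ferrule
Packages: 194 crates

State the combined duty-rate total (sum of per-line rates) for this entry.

65%

Line A: metalworking → IX.1; hydraulic → IX.1.2; as parts → IX.1.2.1. Scheduled 36%. Arlenia agreement on IX.2.1.1: IX.1.2.1 not covered. → 36%.
Line B: metalworking → IX.1; hydraulic → IX.1.2; reconditioned → IX.1.2.2. Scheduled 11%. Isolde agreement on IX.1: RVC ≥ 65% → 16% available; preference 16% not lower than 11% → no reduction. → 11%.
Line C: food-processing → IX.2; hand-operated → IX.2.2; reconditioned → IX.2.2.2. Scheduled 18%. No special measure applies. → 18%.
Sum: 36% + 11% + 18% = 65%.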